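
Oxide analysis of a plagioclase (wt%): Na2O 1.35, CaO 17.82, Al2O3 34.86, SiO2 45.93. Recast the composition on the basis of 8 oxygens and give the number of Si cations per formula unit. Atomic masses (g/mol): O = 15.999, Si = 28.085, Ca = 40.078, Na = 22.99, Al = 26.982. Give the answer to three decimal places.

2.113 Si apfu

Na2O: 1.35/61.979 = 0.02178 mol → 0.04356 mol Na, 0.02178 mol O.
CaO: 17.82/56.077 = 0.31778 mol → 0.31778 mol Ca, 0.31778 mol O.
Al2O3: 34.86/101.961 = 0.34190 mol → 0.68380 mol Al, 1.02570 mol O.
SiO2: 45.93/60.083 = 0.76444 mol → 0.76444 mol Si, 1.52888 mol O.
Total oxygen = 2.89414 mol. Normalization factor = 8/2.89414 = 2.76421.
Si per 8 O = 0.76444 × 2.76421 = 2.113.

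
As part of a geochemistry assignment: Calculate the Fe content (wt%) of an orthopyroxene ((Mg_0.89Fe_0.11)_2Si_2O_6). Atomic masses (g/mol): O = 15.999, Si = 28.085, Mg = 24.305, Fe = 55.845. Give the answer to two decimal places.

Molar mass of (Mg_0.89Fe_0.11)_2Si_2O_6: 1.78×24.305 + 0.22×55.845 + 2×28.085 + 6×15.999 = 207.713 g/mol.
Mass of Fe per formula unit: 0.22 × 55.845 = 12.286 g.
Weight fraction Fe = 12.286 / 207.713 = 0.0591.

5.91 wt%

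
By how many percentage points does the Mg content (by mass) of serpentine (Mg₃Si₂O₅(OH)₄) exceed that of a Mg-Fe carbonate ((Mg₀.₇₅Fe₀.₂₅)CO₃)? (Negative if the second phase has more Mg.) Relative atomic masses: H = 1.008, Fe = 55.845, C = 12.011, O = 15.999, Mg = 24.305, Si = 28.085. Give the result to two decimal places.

M(Mg₃Si₂O₅(OH)₄) = 277.108 g/mol, so wt% Mg = 72.915/277.108 × 100 = 26.31%.
M((Mg₀.₇₅Fe₀.₂₅)CO₃) = 92.198 g/mol, so wt% Mg = 18.229/92.198 × 100 = 19.77%.
26.31 − 19.77 = 6.54 pp.

6.54 percentage points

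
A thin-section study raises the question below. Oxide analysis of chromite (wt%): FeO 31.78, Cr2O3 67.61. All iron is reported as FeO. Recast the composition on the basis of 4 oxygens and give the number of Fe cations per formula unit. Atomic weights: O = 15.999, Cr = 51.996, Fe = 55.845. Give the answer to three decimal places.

0.996 Fe apfu

31.78 wt% FeO ÷ 71.844 g/mol = 0.44235 mol, giving 0.44235 Fe and 0.44235 O.
67.61 wt% Cr2O3 ÷ 151.989 g/mol = 0.44483 mol, giving 0.88966 Cr and 1.33449 O.
Oxygen sums to 1.77684; scaling by 4/1.77684 = 2.25119 puts the formula on 4 O.
Fe: 0.44235 × 2.25119 = 0.996 atoms per formula unit.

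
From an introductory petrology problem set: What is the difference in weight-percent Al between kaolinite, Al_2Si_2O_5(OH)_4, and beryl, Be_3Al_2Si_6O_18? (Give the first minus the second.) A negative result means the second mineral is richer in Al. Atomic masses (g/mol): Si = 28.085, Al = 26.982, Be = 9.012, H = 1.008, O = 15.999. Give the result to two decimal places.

10.86 percentage points

First mineral: 53.964 g Al in 258.157 g formula = 20.90 wt% Al.
Second mineral: 53.964 g Al in 537.492 g formula = 10.04 wt% Al.
20.90% − 10.04% gives a difference of 10.86 percentage points.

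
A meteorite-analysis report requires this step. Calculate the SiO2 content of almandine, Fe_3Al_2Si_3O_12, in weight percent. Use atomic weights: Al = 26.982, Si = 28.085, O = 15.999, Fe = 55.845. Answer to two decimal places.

M(Fe_3Al_2Si_3O_12) = 497.742 g/mol; M(SiO2) = 60.083 g/mol.
Moles SiO2 per formula unit = 3 Si ÷ 1 = 3.0000.
SiO2 fraction = (3.0000 × 60.083) / 497.742 = 180.249/497.742 = 0.3621.

36.21 wt%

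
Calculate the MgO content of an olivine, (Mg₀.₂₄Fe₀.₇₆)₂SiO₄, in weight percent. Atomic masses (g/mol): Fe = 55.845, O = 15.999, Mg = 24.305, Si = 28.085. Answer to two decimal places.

M((Mg₀.₂₄Fe₀.₇₆)₂SiO₄) = 188.632 g/mol; M(MgO) = 40.304 g/mol.
Moles MgO per formula unit = 0.48 Mg ÷ 1 = 0.4800.
MgO fraction = (0.4800 × 40.304) / 188.632 = 19.346/188.632 = 0.1026.

10.26 wt%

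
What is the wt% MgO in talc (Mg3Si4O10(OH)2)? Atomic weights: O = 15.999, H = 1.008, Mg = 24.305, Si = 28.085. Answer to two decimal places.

M(Mg3Si4O10(OH)2) = 379.259 g/mol; M(MgO) = 40.304 g/mol.
Moles MgO per formula unit = 3 Mg ÷ 1 = 3.0000.
MgO fraction = (3.0000 × 40.304) / 379.259 = 120.912/379.259 = 0.3188.

31.88 wt%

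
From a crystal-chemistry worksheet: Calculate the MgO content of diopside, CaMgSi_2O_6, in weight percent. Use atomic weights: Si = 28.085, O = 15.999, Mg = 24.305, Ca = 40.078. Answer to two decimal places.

18.61 wt%

M(CaMgSi_2O_6) = 216.547 g/mol; M(MgO) = 40.304 g/mol.
Moles MgO per formula unit = 1 Mg ÷ 1 = 1.0000.
MgO fraction = (1.0000 × 40.304) / 216.547 = 40.304/216.547 = 0.1861.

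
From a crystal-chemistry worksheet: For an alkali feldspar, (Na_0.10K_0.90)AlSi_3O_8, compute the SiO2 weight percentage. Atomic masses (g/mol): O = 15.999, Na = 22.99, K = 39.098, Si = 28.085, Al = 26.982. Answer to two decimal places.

65.14 wt%

M((Na_0.10K_0.90)AlSi_3O_8) = 276.716 g/mol; M(SiO2) = 60.083 g/mol.
Moles SiO2 per formula unit = 3 Si ÷ 1 = 3.0000.
SiO2 fraction = (3.0000 × 60.083) / 276.716 = 180.249/276.716 = 0.6514.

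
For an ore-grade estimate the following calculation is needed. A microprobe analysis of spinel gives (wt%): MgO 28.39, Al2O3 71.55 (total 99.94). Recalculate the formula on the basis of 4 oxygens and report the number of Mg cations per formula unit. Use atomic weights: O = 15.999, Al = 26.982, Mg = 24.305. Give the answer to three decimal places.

1.003 Mg apfu

MgO (M=40.304): mol = 0.70440; Mg = 0.70440, O = 0.70440.
Al2O3 (M=101.961): mol = 0.70174; Al = 1.40348, O = 2.10522.
ΣO = 2.80962; factor = 4/ΣO = 1.42368.
Mg apfu = 0.70440 × 1.42368 = 1.003.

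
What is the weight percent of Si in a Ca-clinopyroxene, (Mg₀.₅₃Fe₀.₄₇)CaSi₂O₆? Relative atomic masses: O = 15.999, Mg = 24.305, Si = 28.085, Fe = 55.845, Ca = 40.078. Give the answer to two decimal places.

24.28 wt%

Formula mass = 0.53·24.305 + 0.47·55.845 + 1·40.078 + 2·28.085 + 6·15.999 = 231.371 g/mol, of which 56.170 g is Si.
So Si makes up 56.170/231.371 = 0.2428 of the mass, i.e. 24.28%.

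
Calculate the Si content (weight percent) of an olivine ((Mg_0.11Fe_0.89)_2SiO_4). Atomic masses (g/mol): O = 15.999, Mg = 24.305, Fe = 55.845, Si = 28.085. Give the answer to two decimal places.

M((Mg_0.11Fe_0.89)_2SiO_4) = 196.832 g/mol.
Si contributes 1 × 28.085 = 28.085 g per mole.
28.085/196.832 = 0.1427 → 14.27%.

14.27 weight percent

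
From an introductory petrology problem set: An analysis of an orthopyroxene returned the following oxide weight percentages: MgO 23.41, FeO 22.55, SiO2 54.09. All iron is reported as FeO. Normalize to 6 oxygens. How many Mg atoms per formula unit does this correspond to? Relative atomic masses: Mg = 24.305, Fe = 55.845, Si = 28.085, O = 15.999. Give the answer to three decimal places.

1.293 Mg apfu

MgO: 23.41/40.304 = 0.58084 mol → 0.58084 mol Mg, 0.58084 mol O.
FeO: 22.55/71.844 = 0.31387 mol → 0.31387 mol Fe, 0.31387 mol O.
SiO2: 54.09/60.083 = 0.90025 mol → 0.90025 mol Si, 1.80050 mol O.
Total oxygen = 2.69521 mol. Normalization factor = 6/2.69521 = 2.22617.
Mg per 6 O = 0.58084 × 2.22617 = 1.293.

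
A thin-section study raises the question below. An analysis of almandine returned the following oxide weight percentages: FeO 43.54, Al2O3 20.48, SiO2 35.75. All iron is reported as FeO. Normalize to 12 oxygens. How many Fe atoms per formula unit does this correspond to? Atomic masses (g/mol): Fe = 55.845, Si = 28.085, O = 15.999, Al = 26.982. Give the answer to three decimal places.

43.54 wt% FeO ÷ 71.844 g/mol = 0.60604 mol, giving 0.60604 Fe and 0.60604 O.
20.48 wt% Al2O3 ÷ 101.961 g/mol = 0.20086 mol, giving 0.40172 Al and 0.60258 O.
35.75 wt% SiO2 ÷ 60.083 g/mol = 0.59501 mol, giving 0.59501 Si and 1.19002 O.
Oxygen sums to 2.39864; scaling by 12/2.39864 = 5.00283 puts the formula on 12 O.
Fe: 0.60604 × 5.00283 = 3.032 atoms per formula unit.

3.032 Fe apfu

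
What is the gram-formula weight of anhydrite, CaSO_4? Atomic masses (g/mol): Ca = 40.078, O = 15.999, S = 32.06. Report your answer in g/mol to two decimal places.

136.13 g/mol

The formula mass is the sum 1·40.078 + 1·32.06 + 4·15.999.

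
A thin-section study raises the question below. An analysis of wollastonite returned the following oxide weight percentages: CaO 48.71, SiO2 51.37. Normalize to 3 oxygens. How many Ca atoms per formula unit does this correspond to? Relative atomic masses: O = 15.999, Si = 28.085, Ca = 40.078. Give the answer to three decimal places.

1.011 Ca apfu

CaO: 48.71/56.077 = 0.86863 mol → 0.86863 mol Ca, 0.86863 mol O.
SiO2: 51.37/60.083 = 0.85498 mol → 0.85498 mol Si, 1.70996 mol O.
Total oxygen = 2.57859 mol. Normalization factor = 3/2.57859 = 1.16343.
Ca per 3 O = 0.86863 × 1.16343 = 1.011.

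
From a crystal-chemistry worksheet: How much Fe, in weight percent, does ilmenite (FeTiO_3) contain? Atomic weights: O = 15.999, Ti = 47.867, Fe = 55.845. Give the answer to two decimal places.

Formula mass = 1*55.845 + 1*47.867 + 3*15.999 = 151.709 g/mol, of which 55.845 g is Fe.
So Fe makes up 55.845/151.709 = 0.3681 of the mass, i.e. 36.81%.

36.81 weight percent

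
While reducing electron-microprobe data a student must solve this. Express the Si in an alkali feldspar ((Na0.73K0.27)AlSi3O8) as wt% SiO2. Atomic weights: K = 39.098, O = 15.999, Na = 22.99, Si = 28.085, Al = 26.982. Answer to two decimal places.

67.62 wt%

M((Na0.73K0.27)AlSi3O8) = 266.568 g/mol; M(SiO2) = 60.083 g/mol.
Moles SiO2 per formula unit = 3 Si ÷ 1 = 3.0000.
SiO2 fraction = (3.0000 × 60.083) / 266.568 = 180.249/266.568 = 0.6762.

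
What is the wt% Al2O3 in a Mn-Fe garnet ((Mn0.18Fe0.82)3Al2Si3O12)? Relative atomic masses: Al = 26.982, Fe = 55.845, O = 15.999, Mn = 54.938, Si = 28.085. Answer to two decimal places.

Molar mass of (Mn0.18Fe0.82)3Al2Si3O12 = 0.54·54.938 + 2.46·55.845 + 2·26.982 + 3·28.085 + 12·15.999 = 497.252 g/mol.
Each formula unit contains 2 Al, equivalent to 2/2 = 1.0000 mol Al2O3.
M(Al2O3) = 2×26.982 + 3×15.999 = 101.961 g/mol.
Mass of Al2O3 per formula unit = 1.0000 × 101.961 = 101.961 g.
Al2O3 wt% = 101.961 / 497.252 × 100 = 20.50%.

20.50 wt%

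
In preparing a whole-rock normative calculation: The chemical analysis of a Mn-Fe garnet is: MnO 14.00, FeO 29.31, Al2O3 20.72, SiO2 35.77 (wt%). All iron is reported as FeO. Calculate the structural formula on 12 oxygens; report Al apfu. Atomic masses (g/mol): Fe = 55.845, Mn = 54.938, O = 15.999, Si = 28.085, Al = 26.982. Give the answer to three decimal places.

2.027 Al apfu

MnO (M=70.937): mol = 0.19736; Mn = 0.19736, O = 0.19736.
FeO (M=71.844): mol = 0.40797; Fe = 0.40797, O = 0.40797.
Al2O3 (M=101.961): mol = 0.20321; Al = 0.40642, O = 0.60963.
SiO2 (M=60.083): mol = 0.59534; Si = 0.59534, O = 1.19068.
ΣO = 2.40564; factor = 12/ΣO = 4.98828.
Al apfu = 0.40642 × 4.98828 = 2.027.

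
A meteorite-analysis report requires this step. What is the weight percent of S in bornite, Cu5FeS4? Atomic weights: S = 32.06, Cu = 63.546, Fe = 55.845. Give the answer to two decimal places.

25.56 mass %

Formula mass = 5·63.546 + 1·55.845 + 4·32.06 = 501.815 g/mol, of which 128.240 g is S.
So S makes up 128.240/501.815 = 0.2556 of the mass, i.e. 25.56%.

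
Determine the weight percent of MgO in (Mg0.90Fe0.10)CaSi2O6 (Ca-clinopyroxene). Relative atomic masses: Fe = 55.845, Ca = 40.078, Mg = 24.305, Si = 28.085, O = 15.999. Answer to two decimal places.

16.51 wt%

M((Mg0.90Fe0.10)CaSi2O6) = 219.701 g/mol; M(MgO) = 40.304 g/mol.
Moles MgO per formula unit = 0.90 Mg ÷ 1 = 0.9000.
MgO fraction = (0.9000 × 40.304) / 219.701 = 36.274/219.701 = 0.1651.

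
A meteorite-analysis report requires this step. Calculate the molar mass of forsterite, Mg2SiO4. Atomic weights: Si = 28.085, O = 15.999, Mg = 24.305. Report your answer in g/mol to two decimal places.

The formula mass is the sum 2(24.305) + 1(28.085) + 4(15.999).

140.69 g/mol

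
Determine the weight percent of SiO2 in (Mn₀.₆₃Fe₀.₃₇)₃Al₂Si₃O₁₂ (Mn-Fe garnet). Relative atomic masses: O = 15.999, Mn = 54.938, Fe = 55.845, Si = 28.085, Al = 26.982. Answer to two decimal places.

36.34 wt%

Molar mass of (Mn₀.₆₃Fe₀.₃₇)₃Al₂Si₃O₁₂ = 1.89*54.938 + 1.11*55.845 + 2*26.982 + 3*28.085 + 12*15.999 = 496.028 g/mol.
Each formula unit contains 3 Si, equivalent to 3/1 = 3.0000 mol SiO2.
M(SiO2) = 1×28.085 + 2×15.999 = 60.083 g/mol.
Mass of SiO2 per formula unit = 3.0000 × 60.083 = 180.249 g.
SiO2 wt% = 180.249 / 496.028 × 100 = 36.34%.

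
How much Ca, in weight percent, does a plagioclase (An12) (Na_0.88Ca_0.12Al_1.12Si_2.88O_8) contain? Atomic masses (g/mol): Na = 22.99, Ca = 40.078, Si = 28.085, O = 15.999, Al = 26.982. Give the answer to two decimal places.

1.82 weight percent

Formula mass = 0.88*22.99 + 0.12*40.078 + 1.12*26.982 + 2.88*28.085 + 8*15.999 = 264.137 g/mol, of which 4.809 g is Ca.
So Ca makes up 4.809/264.137 = 0.0182 of the mass, i.e. 1.82%.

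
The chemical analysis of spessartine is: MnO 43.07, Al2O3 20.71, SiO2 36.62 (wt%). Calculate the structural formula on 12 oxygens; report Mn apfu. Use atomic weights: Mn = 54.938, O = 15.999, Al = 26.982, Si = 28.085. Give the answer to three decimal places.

MnO: 43.07/70.937 = 0.60716 mol → 0.60716 mol Mn, 0.60716 mol O.
Al2O3: 20.71/101.961 = 0.20312 mol → 0.40624 mol Al, 0.60936 mol O.
SiO2: 36.62/60.083 = 0.60949 mol → 0.60949 mol Si, 1.21898 mol O.
Total oxygen = 2.43550 mol. Normalization factor = 12/2.43550 = 4.92712.
Mn per 12 O = 0.60716 × 4.92712 = 2.992.

2.992 Mn apfu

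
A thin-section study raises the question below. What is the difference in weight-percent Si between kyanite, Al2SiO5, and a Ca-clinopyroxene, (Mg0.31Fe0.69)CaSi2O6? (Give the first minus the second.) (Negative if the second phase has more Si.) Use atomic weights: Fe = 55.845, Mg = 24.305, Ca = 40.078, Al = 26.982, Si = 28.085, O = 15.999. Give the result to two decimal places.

First mineral: 28.085 g Si in 162.044 g formula = 17.33 wt% Si.
Second mineral: 56.170 g Si in 238.310 g formula = 23.57 wt% Si.
17.33% − 23.57% gives a difference of -6.24 percentage points.

-6.24 percentage points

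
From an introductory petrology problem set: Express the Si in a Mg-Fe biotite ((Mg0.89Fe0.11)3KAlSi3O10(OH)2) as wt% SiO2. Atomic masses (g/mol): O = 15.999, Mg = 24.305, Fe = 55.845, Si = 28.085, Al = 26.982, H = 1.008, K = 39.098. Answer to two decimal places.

42.15 wt%

M((Mg0.89Fe0.11)3KAlSi3O10(OH)2) = 427.662 g/mol; M(SiO2) = 60.083 g/mol.
Moles SiO2 per formula unit = 3 Si ÷ 1 = 3.0000.
SiO2 fraction = (3.0000 × 60.083) / 427.662 = 180.249/427.662 = 0.4215.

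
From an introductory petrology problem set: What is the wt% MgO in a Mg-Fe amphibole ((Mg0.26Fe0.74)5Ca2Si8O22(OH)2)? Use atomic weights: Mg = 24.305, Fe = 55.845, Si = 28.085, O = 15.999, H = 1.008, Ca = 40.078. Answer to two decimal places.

M((Mg0.26Fe0.74)5Ca2Si8O22(OH)2) = 929.051 g/mol; M(MgO) = 40.304 g/mol.
Moles MgO per formula unit = 1.30 Mg ÷ 1 = 1.3000.
MgO fraction = (1.3000 × 40.304) / 929.051 = 52.395/929.051 = 0.0564.

5.64 wt%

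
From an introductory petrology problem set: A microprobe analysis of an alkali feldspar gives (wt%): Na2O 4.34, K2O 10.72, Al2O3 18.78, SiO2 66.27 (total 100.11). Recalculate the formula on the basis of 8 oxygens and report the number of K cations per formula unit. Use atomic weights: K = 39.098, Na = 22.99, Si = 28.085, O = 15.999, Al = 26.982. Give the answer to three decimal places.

0.619 K apfu

Na2O (M=61.979): mol = 0.07002; Na = 0.14004, O = 0.07002.
K2O (M=94.195): mol = 0.11381; K = 0.22762, O = 0.11381.
Al2O3 (M=101.961): mol = 0.18419; Al = 0.36838, O = 0.55257.
SiO2 (M=60.083): mol = 1.10297; Si = 1.10297, O = 2.20594.
ΣO = 2.94234; factor = 8/ΣO = 2.71892.
K apfu = 0.22762 × 2.71892 = 0.619.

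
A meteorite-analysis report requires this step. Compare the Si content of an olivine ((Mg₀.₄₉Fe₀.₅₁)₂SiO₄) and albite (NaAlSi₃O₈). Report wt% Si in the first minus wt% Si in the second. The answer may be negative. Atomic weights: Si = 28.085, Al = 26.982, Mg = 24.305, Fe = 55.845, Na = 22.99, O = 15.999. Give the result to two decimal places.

M((Mg₀.₄₉Fe₀.₅₁)₂SiO₄) = 172.862 g/mol, so wt% Si = 28.085/172.862 × 100 = 16.25%.
M(NaAlSi₃O₈) = 262.219 g/mol, so wt% Si = 84.255/262.219 × 100 = 32.13%.
16.25 − 32.13 = -15.88 pp.

-15.88 percentage points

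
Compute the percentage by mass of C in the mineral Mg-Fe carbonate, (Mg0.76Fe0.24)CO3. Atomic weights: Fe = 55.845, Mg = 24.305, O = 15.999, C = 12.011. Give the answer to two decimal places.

13.07 mass %

Formula mass = 0.76×24.305 + 0.24×55.845 + 1×12.011 + 3×15.999 = 91.883 g/mol, of which 12.011 g is C.
So C makes up 12.011/91.883 = 0.1307 of the mass, i.e. 13.07%.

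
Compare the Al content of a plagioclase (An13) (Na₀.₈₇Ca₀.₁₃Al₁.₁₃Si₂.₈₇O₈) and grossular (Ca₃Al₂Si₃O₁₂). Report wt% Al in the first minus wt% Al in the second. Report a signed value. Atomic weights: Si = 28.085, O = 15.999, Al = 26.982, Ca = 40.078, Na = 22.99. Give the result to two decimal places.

First mineral: 30.490 g Al in 264.297 g formula = 11.54 wt% Al.
Second mineral: 53.964 g Al in 450.441 g formula = 11.98 wt% Al.
11.54% − 11.98% gives a difference of -0.44 percentage points.

-0.44 percentage points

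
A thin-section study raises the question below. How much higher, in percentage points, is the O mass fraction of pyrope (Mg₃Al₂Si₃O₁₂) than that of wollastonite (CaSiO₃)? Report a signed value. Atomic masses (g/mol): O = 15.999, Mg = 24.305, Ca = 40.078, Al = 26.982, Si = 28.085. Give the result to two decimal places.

6.31 percentage points

First mineral: 191.988 g O in 403.122 g formula = 47.63 wt% O.
Second mineral: 47.997 g O in 116.160 g formula = 41.32 wt% O.
47.63% − 41.32% gives a difference of 6.31 percentage points.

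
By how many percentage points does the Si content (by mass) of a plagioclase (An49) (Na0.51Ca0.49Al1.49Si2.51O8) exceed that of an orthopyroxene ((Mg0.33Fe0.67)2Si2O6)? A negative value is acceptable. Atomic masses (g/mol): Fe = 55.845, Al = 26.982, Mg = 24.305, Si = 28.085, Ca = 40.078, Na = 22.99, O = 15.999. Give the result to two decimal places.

M(Na0.51Ca0.49Al1.49Si2.51O8) = 270.052 g/mol, so wt% Si = 70.493/270.052 × 100 = 26.10%.
M((Mg0.33Fe0.67)2Si2O6) = 243.038 g/mol, so wt% Si = 56.170/243.038 × 100 = 23.11%.
26.10 − 23.11 = 2.99 pp.

2.99 percentage points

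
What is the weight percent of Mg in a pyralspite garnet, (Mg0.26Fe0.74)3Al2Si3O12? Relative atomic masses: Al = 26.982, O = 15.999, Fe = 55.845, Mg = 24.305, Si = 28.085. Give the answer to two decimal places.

4.01 weight percent

Formula mass = 0.78·24.305 + 2.22·55.845 + 2·26.982 + 3·28.085 + 12·15.999 = 473.141 g/mol, of which 18.958 g is Mg.
So Mg makes up 18.958/473.141 = 0.0401 of the mass, i.e. 4.01%.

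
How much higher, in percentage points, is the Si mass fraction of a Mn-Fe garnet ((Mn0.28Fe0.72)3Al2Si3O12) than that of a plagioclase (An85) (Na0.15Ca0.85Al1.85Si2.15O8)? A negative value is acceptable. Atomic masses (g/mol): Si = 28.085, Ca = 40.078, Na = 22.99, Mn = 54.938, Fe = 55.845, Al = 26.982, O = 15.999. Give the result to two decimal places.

M((Mn0.28Fe0.72)3Al2Si3O12) = 496.980 g/mol, so wt% Si = 84.255/496.980 × 100 = 16.95%.
M(Na0.15Ca0.85Al1.85Si2.15O8) = 275.806 g/mol, so wt% Si = 60.383/275.806 × 100 = 21.89%.
16.95 − 21.89 = -4.94 pp.

-4.94 percentage points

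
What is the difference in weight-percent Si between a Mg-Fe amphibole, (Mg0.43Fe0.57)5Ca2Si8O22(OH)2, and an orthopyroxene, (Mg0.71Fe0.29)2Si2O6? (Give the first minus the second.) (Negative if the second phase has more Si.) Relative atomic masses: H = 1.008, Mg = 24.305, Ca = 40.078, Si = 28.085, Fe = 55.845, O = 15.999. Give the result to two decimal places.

-0.74 percentage points

First mineral: 224.680 g Si in 902.242 g formula = 24.90 wt% Si.
Second mineral: 56.170 g Si in 219.067 g formula = 25.64 wt% Si.
24.90% − 25.64% gives a difference of -0.74 percentage points.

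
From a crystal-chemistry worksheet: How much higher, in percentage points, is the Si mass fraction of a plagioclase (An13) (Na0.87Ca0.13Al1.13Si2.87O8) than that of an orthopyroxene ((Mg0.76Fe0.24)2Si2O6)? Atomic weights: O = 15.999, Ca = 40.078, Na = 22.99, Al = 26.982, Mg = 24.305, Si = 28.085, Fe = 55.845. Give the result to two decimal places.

4.48 percentage points

Si in Na0.87Ca0.13Al1.13Si2.87O8: molar mass 264.297 g/mol; 2.87×28.085 = 80.604 g → 30.50 wt%.
Si in (Mg0.76Fe0.24)2Si2O6: molar mass 215.913 g/mol; 2×28.085 = 56.170 g → 26.02 wt%.
Difference = 30.50 − 26.02 = 4.48 percentage points.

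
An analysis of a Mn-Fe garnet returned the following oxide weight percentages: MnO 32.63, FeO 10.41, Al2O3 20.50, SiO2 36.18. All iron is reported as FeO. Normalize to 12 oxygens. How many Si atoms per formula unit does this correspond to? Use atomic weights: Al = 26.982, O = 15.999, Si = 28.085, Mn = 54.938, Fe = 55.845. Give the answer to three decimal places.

2.995 Si apfu

MnO (M=70.937): mol = 0.45999; Mn = 0.45999, O = 0.45999.
FeO (M=71.844): mol = 0.14490; Fe = 0.14490, O = 0.14490.
Al2O3 (M=101.961): mol = 0.20106; Al = 0.40212, O = 0.60318.
SiO2 (M=60.083): mol = 0.60217; Si = 0.60217, O = 1.20434.
ΣO = 2.41241; factor = 12/ΣO = 4.97428.
Si apfu = 0.60217 × 4.97428 = 2.995.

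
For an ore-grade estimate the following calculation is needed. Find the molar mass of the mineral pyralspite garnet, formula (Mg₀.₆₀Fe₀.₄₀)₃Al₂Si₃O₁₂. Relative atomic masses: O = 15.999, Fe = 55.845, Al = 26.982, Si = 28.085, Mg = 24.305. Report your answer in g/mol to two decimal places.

M = 1.80*24.305 + 1.20*55.845 + 2*26.982 + 3*28.085 + 12*15.999

440.97 g/mol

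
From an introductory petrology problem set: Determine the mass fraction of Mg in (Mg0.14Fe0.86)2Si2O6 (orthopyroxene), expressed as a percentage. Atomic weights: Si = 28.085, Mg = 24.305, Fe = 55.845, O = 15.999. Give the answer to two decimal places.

Formula mass = 0.28*24.305 + 1.72*55.845 + 2*28.085 + 6*15.999 = 255.023 g/mol, of which 6.805 g is Mg.
So Mg makes up 6.805/255.023 = 0.0267 of the mass, i.e. 2.67%.

2.67 wt%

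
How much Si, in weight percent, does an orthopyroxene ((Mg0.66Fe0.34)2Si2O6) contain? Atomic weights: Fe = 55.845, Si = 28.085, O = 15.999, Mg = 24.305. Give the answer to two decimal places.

25.28 weight percent

Molar mass of (Mg0.66Fe0.34)2Si2O6: 1.32*24.305 + 0.68*55.845 + 2*28.085 + 6*15.999 = 222.221 g/mol.
Mass of Si per formula unit: 2 × 28.085 = 56.170 g.
Weight fraction Si = 56.170 / 222.221 = 0.2528.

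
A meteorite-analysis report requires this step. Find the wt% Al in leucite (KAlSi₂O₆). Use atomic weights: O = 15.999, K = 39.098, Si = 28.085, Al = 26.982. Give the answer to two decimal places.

12.36 mass %

M(KAlSi₂O₆) = 218.244 g/mol.
Al contributes 1 × 26.982 = 26.982 g per mole.
26.982/218.244 = 0.1236 → 12.36%.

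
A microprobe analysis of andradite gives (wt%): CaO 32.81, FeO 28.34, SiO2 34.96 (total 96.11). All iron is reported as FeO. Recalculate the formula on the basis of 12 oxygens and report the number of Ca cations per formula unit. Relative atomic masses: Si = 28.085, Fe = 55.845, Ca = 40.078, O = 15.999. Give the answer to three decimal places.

CaO (M=56.077): mol = 0.58509; Ca = 0.58509, O = 0.58509.
FeO (M=71.844): mol = 0.39447; Fe = 0.39447, O = 0.39447.
SiO2 (M=60.083): mol = 0.58186; Si = 0.58186, O = 1.16372.
ΣO = 2.14328; factor = 12/ΣO = 5.59890.
Ca apfu = 0.58509 × 5.59890 = 3.276.

3.276 Ca apfu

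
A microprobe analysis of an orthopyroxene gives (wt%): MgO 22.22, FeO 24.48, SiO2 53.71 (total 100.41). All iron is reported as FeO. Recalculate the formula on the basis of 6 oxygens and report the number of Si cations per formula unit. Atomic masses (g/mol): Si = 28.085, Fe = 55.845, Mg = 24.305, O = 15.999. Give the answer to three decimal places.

2.001 Si apfu

MgO (M=40.304): mol = 0.55131; Mg = 0.55131, O = 0.55131.
FeO (M=71.844): mol = 0.34074; Fe = 0.34074, O = 0.34074.
SiO2 (M=60.083): mol = 0.89393; Si = 0.89393, O = 1.78786.
ΣO = 2.67991; factor = 6/ΣO = 2.23888.
Si apfu = 0.89393 × 2.23888 = 2.001.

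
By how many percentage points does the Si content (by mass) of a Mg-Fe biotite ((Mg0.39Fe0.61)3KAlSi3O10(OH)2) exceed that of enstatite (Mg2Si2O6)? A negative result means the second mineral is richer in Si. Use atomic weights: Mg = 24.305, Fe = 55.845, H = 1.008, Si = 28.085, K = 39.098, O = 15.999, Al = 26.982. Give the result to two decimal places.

Si in (Mg0.39Fe0.61)3KAlSi3O10(OH)2: molar mass 474.972 g/mol; 3×28.085 = 84.255 g → 17.74 wt%.
Si in Mg2Si2O6: molar mass 200.774 g/mol; 2×28.085 = 56.170 g → 27.98 wt%.
Difference = 17.74 − 27.98 = -10.24 percentage points.

-10.24 percentage points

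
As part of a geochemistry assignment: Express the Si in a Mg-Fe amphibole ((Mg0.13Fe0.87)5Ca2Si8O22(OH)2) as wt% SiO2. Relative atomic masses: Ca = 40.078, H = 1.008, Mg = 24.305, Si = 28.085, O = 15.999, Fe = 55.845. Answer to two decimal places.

M((Mg0.13Fe0.87)5Ca2Si8O22(OH)2) = 949.552 g/mol; M(SiO2) = 60.083 g/mol.
Moles SiO2 per formula unit = 8 Si ÷ 1 = 8.0000.
SiO2 fraction = (8.0000 × 60.083) / 949.552 = 480.664/949.552 = 0.5062.

50.62 wt%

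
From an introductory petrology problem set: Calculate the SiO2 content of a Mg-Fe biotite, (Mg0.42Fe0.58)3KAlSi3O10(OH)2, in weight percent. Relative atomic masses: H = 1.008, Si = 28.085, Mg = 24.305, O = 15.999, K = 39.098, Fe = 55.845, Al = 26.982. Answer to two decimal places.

Formula mass = 472.134 g/mol.
3 Si → 3.0000 mol SiO2 per formula unit; M(SiO2) = 60.083, so SiO2 mass = 180.249 g.
180.249/472.134 × 100 = 38.18 wt%.

38.18 wt%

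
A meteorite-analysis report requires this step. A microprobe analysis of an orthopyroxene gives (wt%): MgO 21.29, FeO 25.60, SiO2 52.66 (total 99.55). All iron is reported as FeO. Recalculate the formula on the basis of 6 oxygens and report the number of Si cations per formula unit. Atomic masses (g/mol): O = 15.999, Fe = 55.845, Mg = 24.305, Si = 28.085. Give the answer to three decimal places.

MgO: 21.29/40.304 = 0.52824 mol → 0.52824 mol Mg, 0.52824 mol O.
FeO: 25.60/71.844 = 0.35633 mol → 0.35633 mol Fe, 0.35633 mol O.
SiO2: 52.66/60.083 = 0.87645 mol → 0.87645 mol Si, 1.75290 mol O.
Total oxygen = 2.63747 mol. Normalization factor = 6/2.63747 = 2.27491.
Si per 6 O = 0.87645 × 2.27491 = 1.994.

1.994 Si apfu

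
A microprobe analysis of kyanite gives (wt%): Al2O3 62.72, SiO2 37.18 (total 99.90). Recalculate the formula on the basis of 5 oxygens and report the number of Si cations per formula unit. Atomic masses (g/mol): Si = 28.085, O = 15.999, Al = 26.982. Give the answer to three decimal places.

Al2O3: 62.72/101.961 = 0.61514 mol → 1.23028 mol Al, 1.84542 mol O.
SiO2: 37.18/60.083 = 0.61881 mol → 0.61881 mol Si, 1.23762 mol O.
Total oxygen = 3.08304 mol. Normalization factor = 5/3.08304 = 1.62178.
Si per 5 O = 0.61881 × 1.62178 = 1.004.

1.004 Si apfu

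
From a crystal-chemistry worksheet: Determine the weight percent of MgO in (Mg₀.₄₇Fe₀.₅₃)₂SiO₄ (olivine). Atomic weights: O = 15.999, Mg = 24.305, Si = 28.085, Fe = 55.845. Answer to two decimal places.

21.76 wt%

Molar mass of (Mg₀.₄₇Fe₀.₅₃)₂SiO₄ = 0.94·24.305 + 1.06·55.845 + 1·28.085 + 4·15.999 = 174.123 g/mol.
Each formula unit contains 0.94 Mg, equivalent to 0.94/1 = 0.9400 mol MgO.
M(MgO) = 1×24.305 + 1×15.999 = 40.304 g/mol.
Mass of MgO per formula unit = 0.9400 × 40.304 = 37.886 g.
MgO wt% = 37.886 / 174.123 × 100 = 21.76%.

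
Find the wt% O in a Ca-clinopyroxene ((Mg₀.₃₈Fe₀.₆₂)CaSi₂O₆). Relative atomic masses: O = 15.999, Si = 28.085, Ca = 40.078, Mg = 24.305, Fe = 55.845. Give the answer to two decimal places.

Molar mass of (Mg₀.₃₈Fe₀.₆₂)CaSi₂O₆: 0.38*24.305 + 0.62*55.845 + 1*40.078 + 2*28.085 + 6*15.999 = 236.102 g/mol.
Mass of O per formula unit: 6 × 15.999 = 95.994 g.
Weight fraction O = 95.994 / 236.102 = 0.4066.

40.66 mass %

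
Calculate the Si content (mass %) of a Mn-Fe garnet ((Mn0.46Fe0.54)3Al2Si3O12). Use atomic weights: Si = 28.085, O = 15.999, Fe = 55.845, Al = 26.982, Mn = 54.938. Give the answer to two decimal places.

16.97 mass %

Molar mass of (Mn0.46Fe0.54)3Al2Si3O12: 1.38*54.938 + 1.62*55.845 + 2*26.982 + 3*28.085 + 12*15.999 = 496.490 g/mol.
Mass of Si per formula unit: 3 × 28.085 = 84.255 g.
Weight fraction Si = 84.255 / 496.490 = 0.1697.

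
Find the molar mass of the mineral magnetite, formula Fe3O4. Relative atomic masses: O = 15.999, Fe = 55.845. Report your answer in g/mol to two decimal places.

231.53 g/mol

Fe: 3 × 55.845 = 167.5350
O: 4 × 15.999 = 63.9960
Summing the contributions gives the formula mass.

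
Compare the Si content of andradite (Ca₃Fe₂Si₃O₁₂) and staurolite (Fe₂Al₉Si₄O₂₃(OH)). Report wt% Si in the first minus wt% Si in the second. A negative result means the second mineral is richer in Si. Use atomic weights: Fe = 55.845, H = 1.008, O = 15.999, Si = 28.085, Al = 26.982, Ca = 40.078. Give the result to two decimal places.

First mineral: 84.255 g Si in 508.167 g formula = 16.58 wt% Si.
Second mineral: 112.340 g Si in 851.852 g formula = 13.19 wt% Si.
16.58% − 13.19% gives a difference of 3.39 percentage points.

3.39 percentage points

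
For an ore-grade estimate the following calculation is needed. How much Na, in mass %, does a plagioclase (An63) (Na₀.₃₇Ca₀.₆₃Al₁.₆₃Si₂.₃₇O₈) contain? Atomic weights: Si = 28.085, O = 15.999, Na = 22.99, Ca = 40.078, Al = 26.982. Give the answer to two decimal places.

Formula mass = 0.37*22.99 + 0.63*40.078 + 1.63*26.982 + 2.37*28.085 + 8*15.999 = 272.290 g/mol, of which 8.506 g is Na.
So Na makes up 8.506/272.290 = 0.0312 of the mass, i.e. 3.12%.

3.12 mass %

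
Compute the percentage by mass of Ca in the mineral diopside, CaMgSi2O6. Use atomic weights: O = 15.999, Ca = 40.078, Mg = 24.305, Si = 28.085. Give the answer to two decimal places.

18.51 mass %

Molar mass of CaMgSi2O6: 1*40.078 + 1*24.305 + 2*28.085 + 6*15.999 = 216.547 g/mol.
Mass of Ca per formula unit: 1 × 40.078 = 40.078 g.
Weight fraction Ca = 40.078 / 216.547 = 0.1851.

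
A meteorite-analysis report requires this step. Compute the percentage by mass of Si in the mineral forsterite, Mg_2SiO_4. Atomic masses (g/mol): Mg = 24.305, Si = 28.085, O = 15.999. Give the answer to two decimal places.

19.96 wt%

Formula mass = 2×24.305 + 1×28.085 + 4×15.999 = 140.691 g/mol, of which 28.085 g is Si.
So Si makes up 28.085/140.691 = 0.1996 of the mass, i.e. 19.96%.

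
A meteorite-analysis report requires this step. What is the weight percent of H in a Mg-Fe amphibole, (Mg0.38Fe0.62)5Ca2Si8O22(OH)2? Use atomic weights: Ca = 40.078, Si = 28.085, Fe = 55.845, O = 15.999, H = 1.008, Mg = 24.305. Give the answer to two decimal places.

M((Mg0.38Fe0.62)5Ca2Si8O22(OH)2) = 910.127 g/mol.
H contributes 2 × 1.008 = 2.016 g per mole.
2.016/910.127 = 0.0022 → 0.22%.

0.22 weight percent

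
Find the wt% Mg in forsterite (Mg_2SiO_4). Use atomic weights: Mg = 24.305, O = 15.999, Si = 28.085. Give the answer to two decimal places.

34.55 wt%

M(Mg_2SiO_4) = 140.691 g/mol.
Mg contributes 2 × 24.305 = 48.610 g per mole.
48.610/140.691 = 0.3455 → 34.55%.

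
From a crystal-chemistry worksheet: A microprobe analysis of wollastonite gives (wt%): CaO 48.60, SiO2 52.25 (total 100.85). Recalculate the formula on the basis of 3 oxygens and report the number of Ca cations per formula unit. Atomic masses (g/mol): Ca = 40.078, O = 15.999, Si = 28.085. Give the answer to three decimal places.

0.998 Ca apfu

CaO: 48.60/56.077 = 0.86667 mol → 0.86667 mol Ca, 0.86667 mol O.
SiO2: 52.25/60.083 = 0.86963 mol → 0.86963 mol Si, 1.73926 mol O.
Total oxygen = 2.60593 mol. Normalization factor = 3/2.60593 = 1.15122.
Ca per 3 O = 0.86667 × 1.15122 = 0.998.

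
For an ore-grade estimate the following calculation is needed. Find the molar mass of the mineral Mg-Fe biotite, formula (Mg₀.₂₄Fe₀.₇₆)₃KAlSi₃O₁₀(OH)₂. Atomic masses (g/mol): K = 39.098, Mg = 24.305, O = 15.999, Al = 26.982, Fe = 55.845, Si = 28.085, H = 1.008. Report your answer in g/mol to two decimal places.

Mg: 0.72 × 24.305 = 17.4996
Fe: 2.28 × 55.845 = 127.3266
K: 1 × 39.098 = 39.0980
Al: 1 × 26.982 = 26.9820
Si: 3 × 28.085 = 84.2550
O: 12 × 15.999 = 191.9880
H: 2 × 1.008 = 2.0160
Summing the contributions gives the formula mass.

489.17 g/mol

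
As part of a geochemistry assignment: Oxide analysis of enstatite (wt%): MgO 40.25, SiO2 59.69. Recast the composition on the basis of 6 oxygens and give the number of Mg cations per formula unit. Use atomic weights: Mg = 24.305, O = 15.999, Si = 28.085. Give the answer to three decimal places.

MgO (M=40.304): mol = 0.99866; Mg = 0.99866, O = 0.99866.
SiO2 (M=60.083): mol = 0.99346; Si = 0.99346, O = 1.98692.
ΣO = 2.98558; factor = 6/ΣO = 2.00966.
Mg apfu = 0.99866 × 2.00966 = 2.007.

2.007 Mg apfu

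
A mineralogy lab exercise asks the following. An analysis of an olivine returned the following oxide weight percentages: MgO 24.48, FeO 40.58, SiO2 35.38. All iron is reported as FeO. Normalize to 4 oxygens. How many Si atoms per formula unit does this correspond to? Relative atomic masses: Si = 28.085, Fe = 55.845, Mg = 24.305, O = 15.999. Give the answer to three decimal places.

MgO: 24.48/40.304 = 0.60738 mol → 0.60738 mol Mg, 0.60738 mol O.
FeO: 40.58/71.844 = 0.56483 mol → 0.56483 mol Fe, 0.56483 mol O.
SiO2: 35.38/60.083 = 0.58885 mol → 0.58885 mol Si, 1.17770 mol O.
Total oxygen = 2.34991 mol. Normalization factor = 4/2.34991 = 1.70219.
Si per 4 O = 0.58885 × 1.70219 = 1.002.

1.002 Si apfu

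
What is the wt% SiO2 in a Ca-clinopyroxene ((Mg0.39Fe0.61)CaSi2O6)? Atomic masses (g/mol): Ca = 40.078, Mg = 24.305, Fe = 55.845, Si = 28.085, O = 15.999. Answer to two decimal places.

50.96 wt%

M((Mg0.39Fe0.61)CaSi2O6) = 235.786 g/mol; M(SiO2) = 60.083 g/mol.
Moles SiO2 per formula unit = 2 Si ÷ 1 = 2.0000.
SiO2 fraction = (2.0000 × 60.083) / 235.786 = 120.166/235.786 = 0.5096.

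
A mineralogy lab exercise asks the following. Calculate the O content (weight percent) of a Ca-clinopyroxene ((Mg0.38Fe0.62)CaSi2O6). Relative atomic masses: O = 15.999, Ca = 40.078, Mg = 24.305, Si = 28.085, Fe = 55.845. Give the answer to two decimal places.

40.66 weight percent

M((Mg0.38Fe0.62)CaSi2O6) = 236.102 g/mol.
O contributes 6 × 15.999 = 95.994 g per mole.
95.994/236.102 = 0.4066 → 40.66%.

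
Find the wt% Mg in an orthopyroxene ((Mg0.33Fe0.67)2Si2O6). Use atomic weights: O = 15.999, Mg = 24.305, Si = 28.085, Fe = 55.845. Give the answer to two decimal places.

6.60 mass %

Molar mass of (Mg0.33Fe0.67)2Si2O6: 0.66×24.305 + 1.34×55.845 + 2×28.085 + 6×15.999 = 243.038 g/mol.
Mass of Mg per formula unit: 0.66 × 24.305 = 16.041 g.
Weight fraction Mg = 16.041 / 243.038 = 0.0660.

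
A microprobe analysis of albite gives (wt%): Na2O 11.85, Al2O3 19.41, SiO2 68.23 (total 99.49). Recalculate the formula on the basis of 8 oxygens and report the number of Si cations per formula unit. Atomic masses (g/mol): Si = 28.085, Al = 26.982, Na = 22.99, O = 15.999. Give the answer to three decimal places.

2.995 Si apfu

Na2O (M=61.979): mol = 0.19119; Na = 0.38238, O = 0.19119.
Al2O3 (M=101.961): mol = 0.19037; Al = 0.38074, O = 0.57111.
SiO2 (M=60.083): mol = 1.13560; Si = 1.13560, O = 2.27120.
ΣO = 3.03350; factor = 8/ΣO = 2.63722.
Si apfu = 1.13560 × 2.63722 = 2.995.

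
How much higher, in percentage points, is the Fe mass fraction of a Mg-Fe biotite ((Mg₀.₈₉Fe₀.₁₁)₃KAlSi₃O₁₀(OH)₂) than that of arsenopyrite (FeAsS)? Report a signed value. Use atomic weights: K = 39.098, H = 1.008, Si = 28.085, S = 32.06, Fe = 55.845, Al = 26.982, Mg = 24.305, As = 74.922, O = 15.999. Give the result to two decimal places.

Fe in (Mg₀.₈₉Fe₀.₁₁)₃KAlSi₃O₁₀(OH)₂: molar mass 427.662 g/mol; 0.33×55.845 = 18.429 g → 4.31 wt%.
Fe in FeAsS: molar mass 162.827 g/mol; 1×55.845 = 55.845 g → 34.30 wt%.
Difference = 4.31 − 34.30 = -29.99 percentage points.

-29.99 percentage points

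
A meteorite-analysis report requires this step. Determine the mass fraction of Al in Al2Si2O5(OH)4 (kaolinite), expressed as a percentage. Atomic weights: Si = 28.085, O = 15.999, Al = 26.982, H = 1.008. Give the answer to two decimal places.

20.90 mass %

M(Al2Si2O5(OH)4) = 258.157 g/mol.
Al contributes 2 × 26.982 = 53.964 g per mole.
53.964/258.157 = 0.2090 → 20.90%.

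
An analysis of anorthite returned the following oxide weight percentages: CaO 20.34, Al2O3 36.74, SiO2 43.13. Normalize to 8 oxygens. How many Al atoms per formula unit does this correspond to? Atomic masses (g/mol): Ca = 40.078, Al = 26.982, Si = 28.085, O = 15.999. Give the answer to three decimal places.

CaO: 20.34/56.077 = 0.36272 mol → 0.36272 mol Ca, 0.36272 mol O.
Al2O3: 36.74/101.961 = 0.36033 mol → 0.72066 mol Al, 1.08099 mol O.
SiO2: 43.13/60.083 = 0.71784 mol → 0.71784 mol Si, 1.43568 mol O.
Total oxygen = 2.87939 mol. Normalization factor = 8/2.87939 = 2.77837.
Al per 8 O = 0.72066 × 2.77837 = 2.002.

2.002 Al apfu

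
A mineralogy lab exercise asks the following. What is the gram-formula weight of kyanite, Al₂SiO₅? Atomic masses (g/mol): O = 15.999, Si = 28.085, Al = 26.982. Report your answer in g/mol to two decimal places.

Al: 2 × 26.982 = 53.9640
Si: 1 × 28.085 = 28.0850
O: 5 × 15.999 = 79.9950
Summing the contributions gives the formula mass.

162.04 g/mol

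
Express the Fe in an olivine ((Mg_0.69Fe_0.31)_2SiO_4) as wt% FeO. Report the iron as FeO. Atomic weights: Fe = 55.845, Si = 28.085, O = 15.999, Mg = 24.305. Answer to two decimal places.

M((Mg_0.69Fe_0.31)_2SiO_4) = 160.246 g/mol; M(FeO) = 71.844 g/mol.
Moles FeO per formula unit = 0.62 Fe ÷ 1 = 0.6200.
FeO fraction = (0.6200 × 71.844) / 160.246 = 44.543/160.246 = 0.2780.

27.80 wt%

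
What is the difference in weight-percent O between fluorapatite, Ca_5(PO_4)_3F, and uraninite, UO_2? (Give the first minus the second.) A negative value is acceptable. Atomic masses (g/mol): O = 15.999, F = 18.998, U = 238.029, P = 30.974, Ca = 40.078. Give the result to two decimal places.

26.22 percentage points

First mineral: 191.988 g O in 504.298 g formula = 38.07 wt% O.
Second mineral: 31.998 g O in 270.027 g formula = 11.85 wt% O.
38.07% − 11.85% gives a difference of 26.22 percentage points.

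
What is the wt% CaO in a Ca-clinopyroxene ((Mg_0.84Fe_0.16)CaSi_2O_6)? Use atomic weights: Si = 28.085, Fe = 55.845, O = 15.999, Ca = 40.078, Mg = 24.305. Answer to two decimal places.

Molar mass of (Mg_0.84Fe_0.16)CaSi_2O_6 = 0.84×24.305 + 0.16×55.845 + 1×40.078 + 2×28.085 + 6×15.999 = 221.593 g/mol.
Each formula unit contains 1 Ca, equivalent to 1/1 = 1.0000 mol CaO.
M(CaO) = 1×40.078 + 1×15.999 = 56.077 g/mol.
Mass of CaO per formula unit = 1.0000 × 56.077 = 56.077 g.
CaO wt% = 56.077 / 221.593 × 100 = 25.31%.

25.31 wt%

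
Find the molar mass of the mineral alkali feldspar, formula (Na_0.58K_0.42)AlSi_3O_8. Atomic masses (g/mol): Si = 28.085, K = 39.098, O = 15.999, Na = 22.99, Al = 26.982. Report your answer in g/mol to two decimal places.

The formula mass is the sum 0.58×22.99 + 0.42×39.098 + 1×26.982 + 3×28.085 + 8×15.999.

268.98 g/mol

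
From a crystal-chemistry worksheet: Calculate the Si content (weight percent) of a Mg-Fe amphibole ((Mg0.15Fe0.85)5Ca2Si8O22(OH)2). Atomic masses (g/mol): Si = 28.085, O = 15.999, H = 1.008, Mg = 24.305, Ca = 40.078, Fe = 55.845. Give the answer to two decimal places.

Molar mass of (Mg0.15Fe0.85)5Ca2Si8O22(OH)2: 0.75*24.305 + 4.25*55.845 + 2*40.078 + 8*28.085 + 24*15.999 + 2*1.008 = 946.398 g/mol.
Mass of Si per formula unit: 8 × 28.085 = 224.680 g.
Weight fraction Si = 224.680 / 946.398 = 0.2374.

23.74 weight percent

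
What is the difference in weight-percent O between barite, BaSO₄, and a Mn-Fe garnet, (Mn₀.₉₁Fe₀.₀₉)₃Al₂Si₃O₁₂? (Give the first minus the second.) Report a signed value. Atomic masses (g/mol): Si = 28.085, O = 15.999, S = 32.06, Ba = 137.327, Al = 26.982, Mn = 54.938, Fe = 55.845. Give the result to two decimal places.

First mineral: 63.996 g O in 233.383 g formula = 27.42 wt% O.
Second mineral: 191.988 g O in 495.266 g formula = 38.76 wt% O.
27.42% − 38.76% gives a difference of -11.34 percentage points.

-11.34 percentage points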